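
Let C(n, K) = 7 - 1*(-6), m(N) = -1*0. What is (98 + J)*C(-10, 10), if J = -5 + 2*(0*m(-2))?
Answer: 1209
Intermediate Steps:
m(N) = 0
C(n, K) = 13 (C(n, K) = 7 + 6 = 13)
J = -5 (J = -5 + 2*(0*0) = -5 + 2*0 = -5 + 0 = -5)
(98 + J)*C(-10, 10) = (98 - 5)*13 = 93*13 = 1209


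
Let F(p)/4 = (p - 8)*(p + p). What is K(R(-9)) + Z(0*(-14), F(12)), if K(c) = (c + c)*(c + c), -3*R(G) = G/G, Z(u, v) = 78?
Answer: 706/9 ≈ 78.444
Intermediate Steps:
F(p) = 8*p*(-8 + p) (F(p) = 4*((p - 8)*(p + p)) = 4*((-8 + p)*(2*p)) = 4*(2*p*(-8 + p)) = 8*p*(-8 + p))
R(G) = -⅓ (R(G) = -G/(3*G) = -⅓*1 = -⅓)
K(c) = 4*c² (K(c) = (2*c)*(2*c) = 4*c²)
K(R(-9)) + Z(0*(-14), F(12)) = 4*(-⅓)² + 78 = 4*(⅑) + 78 = 4/9 + 78 = 706/9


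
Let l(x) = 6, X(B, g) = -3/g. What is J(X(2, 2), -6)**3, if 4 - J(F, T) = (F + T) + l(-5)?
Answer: 1331/8 ≈ 166.38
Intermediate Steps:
J(F, T) = -2 - F - T (J(F, T) = 4 - ((F + T) + 6) = 4 - (6 + F + T) = 4 + (-6 - F - T) = -2 - F - T)
J(X(2, 2), -6)**3 = (-2 - (-3)/2 - 1*(-6))**3 = (-2 - (-3)/2 + 6)**3 = (-2 - 1*(-3/2) + 6)**3 = (-2 + 3/2 + 6)**3 = (11/2)**3 = 1331/8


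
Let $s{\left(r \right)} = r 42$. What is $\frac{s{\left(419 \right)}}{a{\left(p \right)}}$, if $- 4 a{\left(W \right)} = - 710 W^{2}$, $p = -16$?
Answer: $\frac{8799}{22720} \approx 0.38728$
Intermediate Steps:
$s{\left(r \right)} = 42 r$
$a{\left(W \right)} = \frac{355 W^{2}}{2}$ ($a{\left(W \right)} = - \frac{\left(-710\right) W^{2}}{4} = \frac{355 W^{2}}{2}$)
$\frac{s{\left(419 \right)}}{a{\left(p \right)}} = \frac{42 \cdot 419}{\frac{355}{2} \left(-16\right)^{2}} = \frac{17598}{\frac{355}{2} \cdot 256} = \frac{17598}{45440} = 17598 \cdot \frac{1}{45440} = \frac{8799}{22720}$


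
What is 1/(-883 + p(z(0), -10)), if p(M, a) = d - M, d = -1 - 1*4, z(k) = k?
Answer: -1/888 ≈ -0.0011261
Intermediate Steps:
d = -5 (d = -1 - 4 = -5)
p(M, a) = -5 - M
1/(-883 + p(z(0), -10)) = 1/(-883 + (-5 - 1*0)) = 1/(-883 + (-5 + 0)) = 1/(-883 - 5) = 1/(-888) = -1/888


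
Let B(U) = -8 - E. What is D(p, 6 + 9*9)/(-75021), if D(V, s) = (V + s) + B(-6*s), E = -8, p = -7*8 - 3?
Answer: -28/75021 ≈ -0.00037323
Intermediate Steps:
p = -59 (p = -56 - 3 = -59)
B(U) = 0 (B(U) = -8 - 1*(-8) = -8 + 8 = 0)
D(V, s) = V + s (D(V, s) = (V + s) + 0 = V + s)
D(p, 6 + 9*9)/(-75021) = (-59 + (6 + 9*9))/(-75021) = (-59 + (6 + 81))*(-1/75021) = (-59 + 87)*(-1/75021) = 28*(-1/75021) = -28/75021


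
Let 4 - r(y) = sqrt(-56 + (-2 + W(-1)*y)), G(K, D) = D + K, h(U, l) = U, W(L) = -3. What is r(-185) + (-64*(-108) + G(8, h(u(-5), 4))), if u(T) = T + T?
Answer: 6914 - sqrt(497) ≈ 6891.7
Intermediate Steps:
u(T) = 2*T
r(y) = 4 - sqrt(-58 - 3*y) (r(y) = 4 - sqrt(-56 + (-2 - 3*y)) = 4 - sqrt(-58 - 3*y))
r(-185) + (-64*(-108) + G(8, h(u(-5), 4))) = (4 - sqrt(-58 - 3*(-185))) + (-64*(-108) + (2*(-5) + 8)) = (4 - sqrt(-58 + 555)) + (6912 + (-10 + 8)) = (4 - sqrt(497)) + (6912 - 2) = (4 - sqrt(497)) + 6910 = 6914 - sqrt(497)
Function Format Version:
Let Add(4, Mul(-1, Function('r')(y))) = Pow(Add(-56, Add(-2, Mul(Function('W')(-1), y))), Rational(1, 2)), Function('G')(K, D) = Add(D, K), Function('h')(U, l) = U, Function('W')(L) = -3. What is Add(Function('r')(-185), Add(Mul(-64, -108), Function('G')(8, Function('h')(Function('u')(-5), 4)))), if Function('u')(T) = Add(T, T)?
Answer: Add(6914, Mul(-1, Pow(497, Rational(1, 2)))) ≈ 6891.7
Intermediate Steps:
Function('u')(T) = Mul(2, T)
Function('r')(y) = Add(4, Mul(-1, Pow(Add(-58, Mul(-3, y)), Rational(1, 2)))) (Function('r')(y) = Add(4, Mul(-1, Pow(Add(-56, Add(-2, Mul(-3, y))), Rational(1, 2)))) = Add(4, Mul(-1, Pow(Add(-58, Mul(-3, y)), Rational(1, 2)))))
Add(Function('r')(-185), Add(Mul(-64, -108), Function('G')(8, Function('h')(Function('u')(-5), 4)))) = Add(Add(4, Mul(-1, Pow(Add(-58, Mul(-3, -185)), Rational(1, 2)))), Add(Mul(-64, -108), Add(Mul(2, -5), 8))) = Add(Add(4, Mul(-1, Pow(Add(-58, 555), Rational(1, 2)))), Add(6912, Add(-10, 8))) = Add(Add(4, Mul(-1, Pow(497, Rational(1, 2)))), Add(6912, -2)) = Add(Add(4, Mul(-1, Pow(497, Rational(1, 2)))), 6910) = Add(6914, Mul(-1, Pow(497, Rational(1, 2))))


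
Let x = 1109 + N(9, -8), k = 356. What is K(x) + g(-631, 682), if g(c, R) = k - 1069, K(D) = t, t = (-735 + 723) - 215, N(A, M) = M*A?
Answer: -940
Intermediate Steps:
N(A, M) = A*M
x = 1037 (x = 1109 + 9*(-8) = 1109 - 72 = 1037)
t = -227 (t = -12 - 215 = -227)
K(D) = -227
g(c, R) = -713 (g(c, R) = 356 - 1069 = -713)
K(x) + g(-631, 682) = -227 - 713 = -940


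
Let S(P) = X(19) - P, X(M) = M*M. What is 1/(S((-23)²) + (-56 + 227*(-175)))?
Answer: -1/39949 ≈ -2.5032e-5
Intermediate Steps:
X(M) = M²
S(P) = 361 - P (S(P) = 19² - P = 361 - P)
1/(S((-23)²) + (-56 + 227*(-175))) = 1/((361 - 1*(-23)²) + (-56 + 227*(-175))) = 1/((361 - 1*529) + (-56 - 39725)) = 1/((361 - 529) - 39781) = 1/(-168 - 39781) = 1/(-39949) = -1/39949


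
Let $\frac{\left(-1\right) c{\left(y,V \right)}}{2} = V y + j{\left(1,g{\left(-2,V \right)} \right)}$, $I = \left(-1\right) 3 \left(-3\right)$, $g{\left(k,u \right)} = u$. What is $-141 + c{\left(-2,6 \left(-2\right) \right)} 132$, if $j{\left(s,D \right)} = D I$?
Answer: $22035$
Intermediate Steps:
$I = 9$ ($I = \left(-3\right) \left(-3\right) = 9$)
$j{\left(s,D \right)} = 9 D$ ($j{\left(s,D \right)} = D 9 = 9 D$)
$c{\left(y,V \right)} = - 18 V - 2 V y$ ($c{\left(y,V \right)} = - 2 \left(V y + 9 V\right) = - 2 \left(9 V + V y\right) = - 18 V - 2 V y$)
$-141 + c{\left(-2,6 \left(-2\right) \right)} 132 = -141 + 2 \cdot 6 \left(-2\right) \left(-9 - -2\right) 132 = -141 + 2 \left(-12\right) \left(-9 + 2\right) 132 = -141 + 2 \left(-12\right) \left(-7\right) 132 = -141 + 168 \cdot 132 = -141 + 22176 = 22035$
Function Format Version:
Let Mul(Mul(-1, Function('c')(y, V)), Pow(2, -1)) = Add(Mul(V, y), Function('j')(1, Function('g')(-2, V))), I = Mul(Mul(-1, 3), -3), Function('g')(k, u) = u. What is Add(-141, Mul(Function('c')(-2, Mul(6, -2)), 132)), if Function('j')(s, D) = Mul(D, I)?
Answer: 22035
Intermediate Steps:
I = 9 (I = Mul(-3, -3) = 9)
Function('j')(s, D) = Mul(9, D) (Function('j')(s, D) = Mul(D, 9) = Mul(9, D))
Function('c')(y, V) = Add(Mul(-18, V), Mul(-2, V, y)) (Function('c')(y, V) = Mul(-2, Add(Mul(V, y), Mul(9, V))) = Mul(-2, Add(Mul(9, V), Mul(V, y))) = Add(Mul(-18, V), Mul(-2, V, y)))
Add(-141, Mul(Function('c')(-2, Mul(6, -2)), 132)) = Add(-141, Mul(Mul(2, Mul(6, -2), Add(-9, Mul(-1, -2))), 132)) = Add(-141, Mul(Mul(2, -12, Add(-9, 2)), 132)) = Add(-141, Mul(Mul(2, -12, -7), 132)) = Add(-141, Mul(168, 132)) = Add(-141, 22176) = 22035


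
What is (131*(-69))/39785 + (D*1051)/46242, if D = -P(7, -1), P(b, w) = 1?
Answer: -459795473/1839737970 ≈ -0.24992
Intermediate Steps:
D = -1 (D = -1*1 = -1)
(131*(-69))/39785 + (D*1051)/46242 = (131*(-69))/39785 - 1*1051/46242 = -9039*1/39785 - 1051*1/46242 = -9039/39785 - 1051/46242 = -459795473/1839737970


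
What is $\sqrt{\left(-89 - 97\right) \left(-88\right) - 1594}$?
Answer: $\sqrt{14774} \approx 121.55$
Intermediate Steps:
$\sqrt{\left(-89 - 97\right) \left(-88\right) - 1594} = \sqrt{\left(-186\right) \left(-88\right) - 1594} = \sqrt{16368 - 1594} = \sqrt{14774}$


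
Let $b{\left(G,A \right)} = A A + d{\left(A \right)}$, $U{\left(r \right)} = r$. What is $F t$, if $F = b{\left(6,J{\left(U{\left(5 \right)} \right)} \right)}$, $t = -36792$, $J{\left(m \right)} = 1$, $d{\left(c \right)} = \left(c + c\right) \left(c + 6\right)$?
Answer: $-551880$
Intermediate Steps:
$d{\left(c \right)} = 2 c \left(6 + c\right)$
$b{\left(G,A \right)} = A^{2} + 2 A \left(6 + A\right)$ ($b{\left(G,A \right)} = A A + 2 A \left(6 + A\right) = A^{2} + 2 A \left(6 + A\right)$)
$F = 15$ ($F = 3 \cdot 1 \left(4 + 1\right) = 3 \cdot 1 \cdot 5 = 15$)
$F t = 15 \left(-36792\right) = -551880$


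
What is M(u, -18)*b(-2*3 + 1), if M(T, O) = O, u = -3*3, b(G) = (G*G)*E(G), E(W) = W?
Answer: 2250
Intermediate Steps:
b(G) = G³ (b(G) = (G*G)*G = G²*G = G³)
u = -9
M(u, -18)*b(-2*3 + 1) = -18*(-2*3 + 1)³ = -18*(-6 + 1)³ = -18*(-5)³ = -18*(-125) = 2250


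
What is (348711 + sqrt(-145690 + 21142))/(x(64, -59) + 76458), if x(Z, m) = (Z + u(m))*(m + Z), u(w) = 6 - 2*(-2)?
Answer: 348711/76828 + I*sqrt(31137)/38414 ≈ 4.5389 + 0.0045936*I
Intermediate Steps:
u(w) = 10 (u(w) = 6 + 4 = 10)
x(Z, m) = (10 + Z)*(Z + m) (x(Z, m) = (Z + 10)*(m + Z) = (10 + Z)*(Z + m))
(348711 + sqrt(-145690 + 21142))/(x(64, -59) + 76458) = (348711 + sqrt(-145690 + 21142))/((64**2 + 10*64 + 10*(-59) + 64*(-59)) + 76458) = (348711 + sqrt(-124548))/((4096 + 640 - 590 - 3776) + 76458) = (348711 + 2*I*sqrt(31137))/(370 + 76458) = (348711 + 2*I*sqrt(31137))/76828 = (348711 + 2*I*sqrt(31137))*(1/76828) = 348711/76828 + I*sqrt(31137)/38414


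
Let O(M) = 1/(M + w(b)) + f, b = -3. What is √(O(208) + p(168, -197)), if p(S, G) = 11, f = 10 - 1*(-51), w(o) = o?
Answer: √3026005/205 ≈ 8.4856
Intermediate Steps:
f = 61 (f = 10 + 51 = 61)
O(M) = 61 + 1/(-3 + M) (O(M) = 1/(M - 3) + 61 = 1/(-3 + M) + 61 = 61 + 1/(-3 + M))
√(O(208) + p(168, -197)) = √((-182 + 61*208)/(-3 + 208) + 11) = √((-182 + 12688)/205 + 11) = √((1/205)*12506 + 11) = √(12506/205 + 11) = √(14761/205) = √3026005/205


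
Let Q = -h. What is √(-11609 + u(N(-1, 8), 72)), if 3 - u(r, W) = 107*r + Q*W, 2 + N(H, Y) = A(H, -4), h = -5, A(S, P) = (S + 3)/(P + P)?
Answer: I*√46901/2 ≈ 108.28*I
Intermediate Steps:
A(S, P) = (3 + S)/(2*P) (A(S, P) = (3 + S)/((2*P)) = (3 + S)*(1/(2*P)) = (3 + S)/(2*P))
Q = 5 (Q = -1*(-5) = 5)
N(H, Y) = -19/8 - H/8 (N(H, Y) = -2 + (½)*(3 + H)/(-4) = -2 + (½)*(-¼)*(3 + H) = -2 + (-3/8 - H/8) = -19/8 - H/8)
u(r, W) = 3 - 107*r - 5*W (u(r, W) = 3 - (107*r + 5*W) = 3 - (5*W + 107*r) = 3 + (-107*r - 5*W) = 3 - 107*r - 5*W)
√(-11609 + u(N(-1, 8), 72)) = √(-11609 + (3 - 107*(-19/8 - ⅛*(-1)) - 5*72)) = √(-11609 + (3 - 107*(-19/8 + ⅛) - 360)) = √(-11609 + (3 - 107*(-9/4) - 360)) = √(-11609 + (3 + 963/4 - 360)) = √(-11609 - 465/4) = √(-46901/4) = I*√46901/2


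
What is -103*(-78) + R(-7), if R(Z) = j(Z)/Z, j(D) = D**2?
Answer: 8027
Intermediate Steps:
R(Z) = Z (R(Z) = Z**2/Z = Z)
-103*(-78) + R(-7) = -103*(-78) - 7 = 8034 - 7 = 8027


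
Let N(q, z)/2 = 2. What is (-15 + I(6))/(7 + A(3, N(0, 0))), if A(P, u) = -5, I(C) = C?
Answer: -9/2 ≈ -4.5000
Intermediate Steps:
N(q, z) = 4 (N(q, z) = 2*2 = 4)
(-15 + I(6))/(7 + A(3, N(0, 0))) = (-15 + 6)/(7 - 5) = -9/2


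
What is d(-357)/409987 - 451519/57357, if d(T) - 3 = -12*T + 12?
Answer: -184870342510/23515624359 ≈ -7.8616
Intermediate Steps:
d(T) = 15 - 12*T (d(T) = 3 + (-12*T + 12) = 3 + (12 - 12*T) = 15 - 12*T)
d(-357)/409987 - 451519/57357 = (15 - 12*(-357))/409987 - 451519/57357 = (15 + 4284)*(1/409987) - 451519*1/57357 = 4299*(1/409987) - 451519/57357 = 4299/409987 - 451519/57357 = -184870342510/23515624359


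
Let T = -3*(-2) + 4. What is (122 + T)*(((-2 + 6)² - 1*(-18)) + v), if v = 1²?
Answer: 4620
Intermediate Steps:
T = 10 (T = 6 + 4 = 10)
v = 1
(122 + T)*(((-2 + 6)² - 1*(-18)) + v) = (122 + 10)*(((-2 + 6)² - 1*(-18)) + 1) = 132*((4² + 18) + 1) = 132*((16 + 18) + 1) = 132*(34 + 1) = 132*35 = 4620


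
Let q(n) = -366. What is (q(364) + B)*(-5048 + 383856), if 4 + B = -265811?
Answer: -100831492248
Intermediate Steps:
B = -265815 (B = -4 - 265811 = -265815)
(q(364) + B)*(-5048 + 383856) = (-366 - 265815)*(-5048 + 383856) = -266181*378808 = -100831492248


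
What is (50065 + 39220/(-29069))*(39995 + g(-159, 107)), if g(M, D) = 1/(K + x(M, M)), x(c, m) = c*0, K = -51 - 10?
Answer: 3550487324718910/1773209 ≈ 2.0023e+9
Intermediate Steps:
K = -61
x(c, m) = 0
g(M, D) = -1/61 (g(M, D) = 1/(-61 + 0) = 1/(-61) = -1/61)
(50065 + 39220/(-29069))*(39995 + g(-159, 107)) = (50065 + 39220/(-29069))*(39995 - 1/61) = (50065 + 39220*(-1/29069))*(2439694/61) = (50065 - 39220/29069)*(2439694/61) = (1455300265/29069)*(2439694/61) = 3550487324718910/1773209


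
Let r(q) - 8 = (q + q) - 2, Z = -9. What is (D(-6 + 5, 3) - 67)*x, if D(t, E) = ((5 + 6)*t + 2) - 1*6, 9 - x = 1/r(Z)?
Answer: -4469/6 ≈ -744.83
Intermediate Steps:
r(q) = 6 + 2*q (r(q) = 8 + ((q + q) - 2) = 8 + (2*q - 2) = 8 + (-2 + 2*q) = 6 + 2*q)
x = 109/12 (x = 9 - 1/(6 + 2*(-9)) = 9 - 1/(6 - 18) = 9 - 1/(-12) = 9 - 1*(-1/12) = 9 + 1/12 = 109/12 ≈ 9.0833)
D(t, E) = -4 + 11*t (D(t, E) = (11*t + 2) - 6 = (2 + 11*t) - 6 = -4 + 11*t)
(D(-6 + 5, 3) - 67)*x = ((-4 + 11*(-6 + 5)) - 67)*(109/12) = ((-4 + 11*(-1)) - 67)*(109/12) = ((-4 - 11) - 67)*(109/12) = (-15 - 67)*(109/12) = -82*109/12 = -4469/6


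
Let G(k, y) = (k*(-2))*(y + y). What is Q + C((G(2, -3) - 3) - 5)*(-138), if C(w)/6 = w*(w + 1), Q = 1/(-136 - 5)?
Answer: -31755457/141 ≈ -2.2522e+5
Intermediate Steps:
G(k, y) = -4*k*y (G(k, y) = (-2*k)*(2*y) = -4*k*y)
Q = -1/141 (Q = 1/(-141) = -1/141 ≈ -0.0070922)
C(w) = 6*w*(1 + w) (C(w) = 6*(w*(w + 1)) = 6*(w*(1 + w)) = 6*w*(1 + w))
Q + C((G(2, -3) - 3) - 5)*(-138) = -1/141 + (6*((-4*2*(-3) - 3) - 5)*(1 + ((-4*2*(-3) - 3) - 5)))*(-138) = -1/141 + (6*((24 - 3) - 5)*(1 + ((24 - 3) - 5)))*(-138) = -1/141 + (6*(21 - 5)*(1 + (21 - 5)))*(-138) = -1/141 + (6*16*(1 + 16))*(-138) = -1/141 + (6*16*17)*(-138) = -1/141 + 1632*(-138) = -1/141 - 225216 = -31755457/141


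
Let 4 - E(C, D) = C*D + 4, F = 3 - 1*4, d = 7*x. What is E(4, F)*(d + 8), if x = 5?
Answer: 172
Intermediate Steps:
d = 35 (d = 7*5 = 35)
F = -1 (F = 3 - 4 = -1)
E(C, D) = -C*D (E(C, D) = 4 - (C*D + 4) = 4 - (4 + C*D) = 4 + (-4 - C*D) = -C*D)
E(4, F)*(d + 8) = (-1*4*(-1))*(35 + 8) = 4*43 = 172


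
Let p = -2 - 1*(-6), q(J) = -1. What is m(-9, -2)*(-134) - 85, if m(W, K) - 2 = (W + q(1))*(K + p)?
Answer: 2327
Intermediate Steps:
p = 4 (p = -2 + 6 = 4)
m(W, K) = 2 + (-1 + W)*(4 + K) (m(W, K) = 2 + (W - 1)*(K + 4) = 2 + (-1 + W)*(4 + K))
m(-9, -2)*(-134) - 85 = (-2 - 1*(-2) + 4*(-9) - 2*(-9))*(-134) - 85 = (-2 + 2 - 36 + 18)*(-134) - 85 = -18*(-134) - 85 = 2412 - 85 = 2327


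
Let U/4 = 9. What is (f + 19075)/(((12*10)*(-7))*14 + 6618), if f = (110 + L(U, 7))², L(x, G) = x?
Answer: -40391/5142 ≈ -7.8551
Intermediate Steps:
U = 36 (U = 4*9 = 36)
f = 21316 (f = (110 + 36)² = 146² = 21316)
(f + 19075)/(((12*10)*(-7))*14 + 6618) = (21316 + 19075)/(((12*10)*(-7))*14 + 6618) = 40391/((120*(-7))*14 + 6618) = 40391/(-840*14 + 6618) = 40391/(-11760 + 6618) = 40391/(-5142) = 40391*(-1/5142) = -40391/5142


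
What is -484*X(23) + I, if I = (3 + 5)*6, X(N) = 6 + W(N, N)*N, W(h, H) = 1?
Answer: -13988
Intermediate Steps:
X(N) = 6 + N (X(N) = 6 + 1*N = 6 + N)
I = 48 (I = 8*6 = 48)
-484*X(23) + I = -484*(6 + 23) + 48 = -484*29 + 48 = -14036 + 48 = -13988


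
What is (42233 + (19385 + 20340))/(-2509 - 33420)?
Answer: -81958/35929 ≈ -2.2811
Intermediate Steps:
(42233 + (19385 + 20340))/(-2509 - 33420) = (42233 + 39725)/(-35929) = 81958*(-1/35929) = -81958/35929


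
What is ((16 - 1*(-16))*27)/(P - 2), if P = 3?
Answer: 864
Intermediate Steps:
((16 - 1*(-16))*27)/(P - 2) = ((16 - 1*(-16))*27)/(3 - 2) = ((16 + 16)*27)/1 = (32*27)*1 = 864*1 = 864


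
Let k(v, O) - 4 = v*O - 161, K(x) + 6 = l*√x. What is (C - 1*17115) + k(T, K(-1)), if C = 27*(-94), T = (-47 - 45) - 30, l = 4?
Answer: -19078 - 488*I ≈ -19078.0 - 488.0*I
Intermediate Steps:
T = -122 (T = -92 - 30 = -122)
K(x) = -6 + 4*√x
k(v, O) = -157 + O*v (k(v, O) = 4 + (v*O - 161) = 4 + (O*v - 161) = 4 + (-161 + O*v) = -157 + O*v)
C = -2538
(C - 1*17115) + k(T, K(-1)) = (-2538 - 1*17115) + (-157 + (-6 + 4*√(-1))*(-122)) = (-2538 - 17115) + (-157 + (-6 + 4*I)*(-122)) = -19653 + (-157 + (732 - 488*I)) = -19653 + (575 - 488*I) = -19078 - 488*I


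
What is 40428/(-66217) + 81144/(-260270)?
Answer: -7947653904/8617149295 ≈ -0.92231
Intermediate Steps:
40428/(-66217) + 81144/(-260270) = 40428*(-1/66217) + 81144*(-1/260270) = -40428/66217 - 40572/130135 = -7947653904/8617149295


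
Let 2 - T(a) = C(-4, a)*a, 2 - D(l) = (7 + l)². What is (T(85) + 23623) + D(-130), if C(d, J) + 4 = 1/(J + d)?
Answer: 715793/81 ≈ 8837.0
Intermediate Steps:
C(d, J) = -4 + 1/(J + d)
D(l) = 2 - (7 + l)²
T(a) = 2 - a*(17 - 4*a)/(-4 + a) (T(a) = 2 - (1 - 4*a - 4*(-4))/(a - 4)*a = 2 - (1 - 4*a + 16)/(-4 + a)*a = 2 - (17 - 4*a)/(-4 + a)*a = 2 - a*(17 - 4*a)/(-4 + a))
(T(85) + 23623) + D(-130) = ((-8 - 15*85 + 4*85²)/(-4 + 85) + 23623) + (2 - (7 - 130)²) = ((-8 - 1275 + 4*7225)/81 + 23623) + (2 - 1*(-123)²) = ((-8 - 1275 + 28900)/81 + 23623) + (2 - 1*15129) = ((1/81)*27617 + 23623) + (2 - 15129) = (27617/81 + 23623) - 15127 = 1941080/81 - 15127 = 715793/81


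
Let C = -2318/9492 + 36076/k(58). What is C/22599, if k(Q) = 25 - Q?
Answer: -613817/12686058 ≈ -0.048385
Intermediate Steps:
C = -19028327/17402 (C = -2318/9492 + 36076/(25 - 1*58) = -2318*1/9492 + 36076/(25 - 58) = -1159/4746 + 36076/(-33) = -1159/4746 + 36076*(-1/33) = -1159/4746 - 36076/33 = -19028327/17402 ≈ -1093.5)
C/22599 = -19028327/17402/22599 = -19028327/17402*1/22599 = -613817/12686058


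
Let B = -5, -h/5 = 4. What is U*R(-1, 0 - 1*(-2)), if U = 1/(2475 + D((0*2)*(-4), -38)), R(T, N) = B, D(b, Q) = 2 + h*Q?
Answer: -5/3237 ≈ -0.0015446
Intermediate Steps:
h = -20 (h = -5*4 = -20)
D(b, Q) = 2 - 20*Q
R(T, N) = -5
U = 1/3237 (U = 1/(2475 + (2 - 20*(-38))) = 1/(2475 + (2 + 760)) = 1/(2475 + 762) = 1/3237 ≈ 0.00030893)
U*R(-1, 0 - 1*(-2)) = (1/3237)*(-5) = -5/3237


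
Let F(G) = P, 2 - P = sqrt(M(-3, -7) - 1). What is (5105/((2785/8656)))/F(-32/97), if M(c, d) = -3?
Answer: 2209444/557 + 2209444*I/557 ≈ 3966.7 + 3966.7*I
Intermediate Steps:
P = 2 - 2*I (P = 2 - sqrt(-3 - 1) = 2 - sqrt(-4) = 2 - 2*I ≈ 2.0 - 2.0*I)
F(G) = 2 - 2*I
(5105/((2785/8656)))/F(-32/97) = (5105/((2785/8656)))/(2 - 2*I) = (5105/((2785*(1/8656))))*((2 + 2*I)/8) = (5105/(2785/8656))*((2 + 2*I)/8) = (5105*(8656/2785))*((2 + 2*I)/8) = 8837776*((2 + 2*I)/8)/557 = 1104722*(2 + 2*I)/557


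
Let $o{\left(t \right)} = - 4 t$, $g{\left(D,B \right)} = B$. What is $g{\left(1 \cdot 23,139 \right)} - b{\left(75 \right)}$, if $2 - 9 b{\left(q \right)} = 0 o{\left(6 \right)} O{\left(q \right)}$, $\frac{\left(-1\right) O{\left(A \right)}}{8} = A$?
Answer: $\frac{1249}{9} \approx 138.78$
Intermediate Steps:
$O{\left(A \right)} = - 8 A$
$b{\left(q \right)} = \frac{2}{9}$ ($b{\left(q \right)} = \frac{2}{9} - \frac{0 \left(\left(-4\right) 6\right) \left(- 8 q\right)}{9} = \frac{2}{9} - \frac{0 \left(-24\right) \left(- 8 q\right)}{9} = \frac{2}{9} - \frac{0 \left(- 8 q\right)}{9} = \frac{2}{9} - 0 = \frac{2}{9} + 0 = \frac{2}{9}$)
$g{\left(1 \cdot 23,139 \right)} - b{\left(75 \right)} = 139 - \frac{2}{9} = \frac{1249}{9}$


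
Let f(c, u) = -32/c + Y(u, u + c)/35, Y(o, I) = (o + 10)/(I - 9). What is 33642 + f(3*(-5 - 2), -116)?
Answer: 257877769/7665 ≈ 33644.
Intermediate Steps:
Y(o, I) = (10 + o)/(-9 + I)
f(c, u) = -32/c + (10 + u)/(35*(-9 + c + u)) (f(c, u) = -32/c + ((10 + u)/(-9 + (u + c)))/35 = -32/c + ((10 + u)/(-9 + (c + u)))*(1/35) = -32/c + ((10 + u)/(-9 + c + u))*(1/35) = -32/c + (10 + u)/(35*(-9 + c + u)))
33642 + f(3*(-5 - 2), -116) = 33642 + (10080 - 1120*(-116) - 3330*(-5 - 2) + (3*(-5 - 2))*(-116))/(35*((3*(-5 - 2)))*(-9 + 3*(-5 - 2) - 116)) = 33642 + (10080 + 129920 - 3330*(-7) + (3*(-7))*(-116))/(35*((3*(-7)))*(-9 + 3*(-7) - 116)) = 33642 + (1/35)*(10080 + 129920 - 1110*(-21) - 21*(-116))/(-21*(-9 - 21 - 116)) = 33642 + (1/35)*(-1/21)*(10080 + 129920 + 23310 + 2436)/(-146) = 33642 + (1/35)*(-1/21)*(-1/146)*165746 = 33642 + 11839/7665 = 257877769/7665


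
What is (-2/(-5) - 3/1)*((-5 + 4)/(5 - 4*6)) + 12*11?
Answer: 12527/95 ≈ 131.86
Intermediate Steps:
(-2/(-5) - 3/1)*((-5 + 4)/(5 - 4*6)) + 12*11 = (-2*(-1/5) - 3*1)*(-1/(5 - 24)) + 132 = (2/5 - 3)*(-1/(-19)) + 132 = -(-13)*(-1)/(5*19) + 132 = -13/5*1/19 + 132 = -13/95 + 132 = 12527/95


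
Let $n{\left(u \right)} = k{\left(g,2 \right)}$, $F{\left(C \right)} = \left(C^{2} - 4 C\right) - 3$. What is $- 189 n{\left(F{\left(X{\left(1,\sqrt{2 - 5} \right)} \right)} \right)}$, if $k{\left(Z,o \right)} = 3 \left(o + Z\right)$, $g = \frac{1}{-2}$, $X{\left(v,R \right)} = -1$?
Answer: $- \frac{1701}{2} \approx -850.5$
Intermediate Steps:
$g = - \frac{1}{2} \approx -0.5$
$k{\left(Z,o \right)} = 3 Z + 3 o$ ($k{\left(Z,o \right)} = 3 \left(Z + o\right) = 3 Z + 3 o$)
$F{\left(C \right)} = -3 + C^{2} - 4 C$
$n{\left(u \right)} = \frac{9}{2}$ ($n{\left(u \right)} = 3 \left(- \frac{1}{2}\right) + 3 \cdot 2 = - \frac{3}{2} + 6 = \frac{9}{2}$)
$- 189 n{\left(F{\left(X{\left(1,\sqrt{2 - 5} \right)} \right)} \right)} = \left(-189\right) \frac{9}{2} = - \frac{1701}{2}$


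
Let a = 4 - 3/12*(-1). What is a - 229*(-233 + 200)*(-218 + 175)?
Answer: -1299787/4 ≈ -3.2495e+5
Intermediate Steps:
a = 17/4 (a = 4 - 3*1/12*(-1) = 4 - ¼*(-1) = 4 + ¼ = 17/4 ≈ 4.2500)
a - 229*(-233 + 200)*(-218 + 175) = 17/4 - 229*(-233 + 200)*(-218 + 175) = 17/4 - (-7557)*(-43) = 17/4 - 229*1419 = 17/4 - 324951 = -1299787/4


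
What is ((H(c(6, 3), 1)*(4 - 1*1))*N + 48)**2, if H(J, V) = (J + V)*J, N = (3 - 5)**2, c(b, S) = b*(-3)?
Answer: 13838400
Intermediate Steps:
c(b, S) = -3*b
N = 4 (N = (-2)**2 = 4)
H(J, V) = J*(J + V)
((H(c(6, 3), 1)*(4 - 1*1))*N + 48)**2 = ((((-3*6)*(-3*6 + 1))*(4 - 1*1))*4 + 48)**2 = (((-18*(-18 + 1))*(4 - 1))*4 + 48)**2 = ((-18*(-17)*3)*4 + 48)**2 = ((306*3)*4 + 48)**2 = (918*4 + 48)**2 = (3672 + 48)**2 = 3720**2 = 13838400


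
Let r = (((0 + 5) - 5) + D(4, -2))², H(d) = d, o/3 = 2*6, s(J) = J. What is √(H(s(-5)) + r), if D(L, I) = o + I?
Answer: √1151 ≈ 33.926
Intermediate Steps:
o = 36 (o = 3*(2*6) = 3*12 = 36)
D(L, I) = 36 + I
r = 1156 (r = (((0 + 5) - 5) + (36 - 2))² = ((5 - 5) + 34)² = (0 + 34)² = 34² = 1156)
√(H(s(-5)) + r) = √(-5 + 1156) = √1151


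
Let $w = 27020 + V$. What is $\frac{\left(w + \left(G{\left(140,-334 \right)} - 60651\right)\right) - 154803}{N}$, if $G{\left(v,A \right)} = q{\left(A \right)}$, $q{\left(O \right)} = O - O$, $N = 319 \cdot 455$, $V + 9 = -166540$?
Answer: $- \frac{354983}{145145} \approx -2.4457$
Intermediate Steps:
$V = -166549$ ($V = -9 - 166540 = -166549$)
$N = 145145$
$q{\left(O \right)} = 0$
$G{\left(v,A \right)} = 0$
$w = -139529$ ($w = 27020 - 166549 = -139529$)
$\frac{\left(w + \left(G{\left(140,-334 \right)} - 60651\right)\right) - 154803}{N} = \frac{\left(-139529 + \left(0 - 60651\right)\right) - 154803}{145145} = \left(\left(-139529 + \left(0 - 60651\right)\right) - 154803\right) \frac{1}{145145} = \left(\left(-139529 - 60651\right) - 154803\right) \frac{1}{145145} = \left(-200180 - 154803\right) \frac{1}{145145} = \left(-354983\right) \frac{1}{145145} = - \frac{354983}{145145}$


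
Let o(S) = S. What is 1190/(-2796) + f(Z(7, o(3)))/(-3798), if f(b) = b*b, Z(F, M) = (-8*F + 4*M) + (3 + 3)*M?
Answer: -534143/884934 ≈ -0.60360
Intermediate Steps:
Z(F, M) = -8*F + 10*M (Z(F, M) = (-8*F + 4*M) + 6*M = -8*F + 10*M)
f(b) = b²
1190/(-2796) + f(Z(7, o(3)))/(-3798) = 1190/(-2796) + (-8*7 + 10*3)²/(-3798) = 1190*(-1/2796) + (-56 + 30)²*(-1/3798) = -595/1398 + (-26)²*(-1/3798) = -595/1398 + 676*(-1/3798) = -595/1398 - 338/1899 = -534143/884934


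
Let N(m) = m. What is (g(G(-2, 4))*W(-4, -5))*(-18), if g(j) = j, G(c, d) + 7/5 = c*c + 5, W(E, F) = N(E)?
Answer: 2736/5 ≈ 547.20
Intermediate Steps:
W(E, F) = E
G(c, d) = 18/5 + c² (G(c, d) = -7/5 + (c*c + 5) = -7/5 + (c² + 5) = -7/5 + (5 + c²) = 18/5 + c²)
(g(G(-2, 4))*W(-4, -5))*(-18) = ((18/5 + (-2)²)*(-4))*(-18) = ((18/5 + 4)*(-4))*(-18) = ((38/5)*(-4))*(-18) = -152/5*(-18) = 2736/5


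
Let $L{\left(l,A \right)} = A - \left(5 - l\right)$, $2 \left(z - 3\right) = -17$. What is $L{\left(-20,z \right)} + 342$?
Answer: $\frac{623}{2} \approx 311.5$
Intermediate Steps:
$z = - \frac{11}{2}$ ($z = 3 + \frac{1}{2} \left(-17\right) = 3 - \frac{17}{2} = - \frac{11}{2} \approx -5.5$)
$L{\left(l,A \right)} = -5 + A + l$ ($L{\left(l,A \right)} = A + \left(-5 + l\right) = -5 + A + l$)
$L{\left(-20,z \right)} + 342 = \left(-5 - \frac{11}{2} - 20\right) + 342 = - \frac{61}{2} + 342 = \frac{623}{2}$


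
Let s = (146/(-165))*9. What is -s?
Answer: 438/55 ≈ 7.9636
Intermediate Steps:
s = -438/55 (s = (146*(-1/165))*9 = -146/165*9 = -438/55 ≈ -7.9636)
-s = -1*(-438/55) = 438/55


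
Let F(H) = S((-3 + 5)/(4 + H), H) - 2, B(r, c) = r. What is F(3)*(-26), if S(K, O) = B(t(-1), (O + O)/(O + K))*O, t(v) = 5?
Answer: -338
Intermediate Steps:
S(K, O) = 5*O
F(H) = -2 + 5*H (F(H) = 5*H - 2 = -2 + 5*H)
F(3)*(-26) = (-2 + 5*3)*(-26) = (-2 + 15)*(-26) = 13*(-26) = -338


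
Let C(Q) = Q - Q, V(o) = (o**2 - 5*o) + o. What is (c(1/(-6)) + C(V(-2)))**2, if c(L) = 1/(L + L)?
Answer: 9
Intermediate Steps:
c(L) = 1/(2*L)
V(o) = o**2 - 4*o
C(Q) = 0
(c(1/(-6)) + C(V(-2)))**2 = (1/(2*((1/(-6)))) + 0)**2 = (1/(2*((1*(-1/6)))) + 0)**2 = (1/(2*(-1/6)) + 0)**2 = ((1/2)*(-6) + 0)**2 = (-3 + 0)**2 = (-3)**2 = 9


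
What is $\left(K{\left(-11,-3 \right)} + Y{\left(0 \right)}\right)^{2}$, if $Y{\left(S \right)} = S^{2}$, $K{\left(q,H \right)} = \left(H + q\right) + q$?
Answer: $625$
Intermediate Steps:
$K{\left(q,H \right)} = H + 2 q$
$\left(K{\left(-11,-3 \right)} + Y{\left(0 \right)}\right)^{2} = \left(\left(-3 + 2 \left(-11\right)\right) + 0^{2}\right)^{2} = \left(\left(-3 - 22\right) + 0\right)^{2} = \left(-25 + 0\right)^{2} = \left(-25\right)^{2} = 625$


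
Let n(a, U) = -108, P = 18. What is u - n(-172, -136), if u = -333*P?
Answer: -5886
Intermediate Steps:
u = -5994 (u = -333*18 = -5994)
u - n(-172, -136) = -5994 - 1*(-108) = -5994 + 108 = -5886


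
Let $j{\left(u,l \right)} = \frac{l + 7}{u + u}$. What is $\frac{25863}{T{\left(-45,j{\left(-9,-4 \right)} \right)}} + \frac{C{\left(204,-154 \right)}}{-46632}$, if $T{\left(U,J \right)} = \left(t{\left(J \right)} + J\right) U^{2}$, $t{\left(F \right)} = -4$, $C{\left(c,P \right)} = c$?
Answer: $- \frac{67098037}{21858750} \approx -3.0696$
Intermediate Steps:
$j{\left(u,l \right)} = \frac{7 + l}{2 u}$
$T{\left(U,J \right)} = U^{2} \left(-4 + J\right)$ ($T{\left(U,J \right)} = \left(-4 + J\right) U^{2} = U^{2} \left(-4 + J\right)$)
$\frac{25863}{T{\left(-45,j{\left(-9,-4 \right)} \right)}} + \frac{C{\left(204,-154 \right)}}{-46632} = \frac{25863}{\left(-45\right)^{2} \left(-4 + \frac{7 - 4}{2 \left(-9\right)}\right)} + \frac{204}{-46632} = \frac{25863}{2025 \left(-4 + \frac{1}{2} \left(- \frac{1}{9}\right) 3\right)} + 204 \left(- \frac{1}{46632}\right) = \frac{25863}{2025 \left(-4 - \frac{1}{6}\right)} - \frac{17}{3886} = \frac{25863}{2025 \left(- \frac{25}{6}\right)} - \frac{17}{3886} = \frac{25863}{- \frac{16875}{2}} - \frac{17}{3886} = 25863 \left(- \frac{2}{16875}\right) - \frac{17}{3886} = - \frac{17242}{5625} - \frac{17}{3886} = - \frac{67098037}{21858750}$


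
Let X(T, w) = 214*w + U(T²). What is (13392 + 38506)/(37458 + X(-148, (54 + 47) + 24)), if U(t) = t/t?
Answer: 51898/64209 ≈ 0.80827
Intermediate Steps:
U(t) = 1
X(T, w) = 1 + 214*w (X(T, w) = 214*w + 1 = 1 + 214*w)
(13392 + 38506)/(37458 + X(-148, (54 + 47) + 24)) = (13392 + 38506)/(37458 + (1 + 214*((54 + 47) + 24))) = 51898/(37458 + (1 + 214*(101 + 24))) = 51898/(37458 + (1 + 214*125)) = 51898/(37458 + (1 + 26750)) = 51898/(37458 + 26751) = 51898/64209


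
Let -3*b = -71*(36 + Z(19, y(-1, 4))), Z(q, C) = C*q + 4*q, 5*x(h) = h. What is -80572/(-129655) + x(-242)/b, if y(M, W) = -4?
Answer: 31186021/55233030 ≈ 0.56463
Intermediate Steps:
x(h) = h/5
Z(q, C) = 4*q + C*q
b = 852 (b = -(-71)*(36 + 19*(4 - 4))/3 = -(-71)*(36 + 19*0)/3 = -(-71)*(36 + 0)/3 = -(-71)*36/3 = -⅓*(-2556) = 852)
-80572/(-129655) + x(-242)/b = -80572/(-129655) + ((⅕)*(-242))/852 = -80572*(-1/129655) - 242/5*1/852 = 80572/129655 - 121/2130 = 31186021/55233030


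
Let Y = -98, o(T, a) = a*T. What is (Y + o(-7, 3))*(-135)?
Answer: 16065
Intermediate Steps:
o(T, a) = T*a
(Y + o(-7, 3))*(-135) = (-98 - 7*3)*(-135) = (-98 - 21)*(-135) = -119*(-135) = 16065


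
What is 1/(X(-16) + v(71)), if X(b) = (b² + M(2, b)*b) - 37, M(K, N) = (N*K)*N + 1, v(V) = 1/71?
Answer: -71/567218 ≈ -0.00012517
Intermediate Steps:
v(V) = 1/71
M(K, N) = 1 + K*N² (M(K, N) = (K*N)*N + 1 = K*N² + 1 = 1 + K*N²)
X(b) = -37 + b² + b*(1 + 2*b²) (X(b) = (b² + (1 + 2*b²)*b) - 37 = (b² + b*(1 + 2*b²)) - 37 = -37 + b² + b*(1 + 2*b²))
1/(X(-16) + v(71)) = 1/((-37 - 16 + (-16)² + 2*(-16)³) + 1/71) = 1/((-37 - 16 + 256 + 2*(-4096)) + 1/71) = 1/((-37 - 16 + 256 - 8192) + 1/71) = 1/(-7989 + 1/71) = 1/(-567218/71) = -71/567218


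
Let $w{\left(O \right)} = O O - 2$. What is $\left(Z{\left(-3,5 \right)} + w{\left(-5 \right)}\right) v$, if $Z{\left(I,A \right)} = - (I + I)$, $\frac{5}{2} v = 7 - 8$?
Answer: $- \frac{58}{5} \approx -11.6$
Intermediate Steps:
$v = - \frac{2}{5}$ ($v = \frac{2 \left(7 - 8\right)}{5} = \frac{2}{5} \left(-1\right) = - \frac{2}{5} \approx -0.4$)
$w{\left(O \right)} = -2 + O^{2}$ ($w{\left(O \right)} = O^{2} - 2 = -2 + O^{2}$)
$Z{\left(I,A \right)} = - 2 I$
$\left(Z{\left(-3,5 \right)} + w{\left(-5 \right)}\right) v = \left(\left(-2\right) \left(-3\right) - \left(2 - \left(-5\right)^{2}\right)\right) \left(- \frac{2}{5}\right) = \left(6 + \left(-2 + 25\right)\right) \left(- \frac{2}{5}\right) = \left(6 + 23\right) \left(- \frac{2}{5}\right) = 29 \left(- \frac{2}{5}\right) = - \frac{58}{5}$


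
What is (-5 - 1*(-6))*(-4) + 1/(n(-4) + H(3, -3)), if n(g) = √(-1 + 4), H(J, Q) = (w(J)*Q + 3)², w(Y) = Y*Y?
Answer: -442172/110591 - √3/331773 ≈ -3.9983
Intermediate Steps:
w(Y) = Y²
H(J, Q) = (3 + Q*J²)² (H(J, Q) = (J²*Q + 3)² = (Q*J² + 3)² = (3 + Q*J²)²)
n(g) = √3
(-5 - 1*(-6))*(-4) + 1/(n(-4) + H(3, -3)) = (-5 - 1*(-6))*(-4) + 1/(√3 + (3 - 3*3²)²) = (-5 + 6)*(-4) + 1/(√3 + (3 - 3*9)²) = 1*(-4) + 1/(√3 + (3 - 27)²) = -4 + 1/(√3 + (-24)²) = -4 + 1/(√3 + 576) = -4 + 1/(576 + √3)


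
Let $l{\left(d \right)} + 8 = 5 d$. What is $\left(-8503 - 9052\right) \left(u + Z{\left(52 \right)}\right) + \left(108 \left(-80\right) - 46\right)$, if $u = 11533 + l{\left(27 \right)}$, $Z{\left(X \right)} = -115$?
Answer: $-202681161$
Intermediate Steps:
$l{\left(d \right)} = -8 + 5 d$
$u = 11660$ ($u = 11533 + \left(-8 + 5 \cdot 27\right) = 11533 + \left(-8 + 135\right) = 11533 + 127 = 11660$)
$\left(-8503 - 9052\right) \left(u + Z{\left(52 \right)}\right) + \left(108 \left(-80\right) - 46\right) = \left(-8503 - 9052\right) \left(11660 - 115\right) + \left(108 \left(-80\right) - 46\right) = \left(-17555\right) 11545 - 8686 = -202672475 - 8686 = -202681161$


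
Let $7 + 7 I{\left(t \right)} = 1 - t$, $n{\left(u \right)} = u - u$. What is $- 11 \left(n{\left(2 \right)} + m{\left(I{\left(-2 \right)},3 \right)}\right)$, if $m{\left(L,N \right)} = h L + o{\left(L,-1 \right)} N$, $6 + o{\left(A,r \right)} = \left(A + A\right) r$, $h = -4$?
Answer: $\frac{946}{7} \approx 135.14$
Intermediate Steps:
$n{\left(u \right)} = 0$
$I{\left(t \right)} = - \frac{6}{7} - \frac{t}{7}$ ($I{\left(t \right)} = -1 + \frac{1 - t}{7} = -1 - \left(- \frac{1}{7} + \frac{t}{7}\right) = - \frac{6}{7} - \frac{t}{7}$)
$o{\left(A,r \right)} = -6 + 2 A r$ ($o{\left(A,r \right)} = -6 + \left(A + A\right) r = -6 + 2 A r$)
$m{\left(L,N \right)} = - 4 L + N \left(-6 - 2 L\right)$ ($m{\left(L,N \right)} = - 4 L + \left(-6 + 2 L \left(-1\right)\right) N = - 4 L + \left(-6 - 2 L\right) N = - 4 L + N \left(-6 - 2 L\right)$)
$- 11 \left(n{\left(2 \right)} + m{\left(I{\left(-2 \right)},3 \right)}\right) = - 11 \left(0 - \left(4 \left(- \frac{6}{7} - - \frac{2}{7}\right) + 6 \left(3 - \frac{4}{7}\right)\right)\right) = - 11 \left(0 - \left(4 \left(- \frac{6}{7} + \frac{2}{7}\right) + 6 \left(3 + \left(- \frac{6}{7} + \frac{2}{7}\right)\right)\right)\right) = - 11 \left(0 - \left(- \frac{16}{7} + 6 \left(3 - \frac{4}{7}\right)\right)\right) = - 11 \left(0 + \left(\frac{16}{7} - 6 \cdot \frac{17}{7}\right)\right) = - 11 \left(0 + \left(\frac{16}{7} - \frac{102}{7}\right)\right) = - 11 \left(0 - \frac{86}{7}\right) = \left(-11\right) \left(- \frac{86}{7}\right) = \frac{946}{7}$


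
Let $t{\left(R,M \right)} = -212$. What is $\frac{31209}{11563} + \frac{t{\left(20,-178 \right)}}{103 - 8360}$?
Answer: $\frac{260144069}{95475691} \approx 2.7247$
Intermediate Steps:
$\frac{31209}{11563} + \frac{t{\left(20,-178 \right)}}{103 - 8360} = \frac{31209}{11563} - \frac{212}{103 - 8360} = 31209 \cdot \frac{1}{11563} - \frac{212}{103 - 8360} = \frac{31209}{11563} - \frac{212}{-8257} = \frac{31209}{11563} - - \frac{212}{8257} = \frac{31209}{11563} + \frac{212}{8257} = \frac{260144069}{95475691}$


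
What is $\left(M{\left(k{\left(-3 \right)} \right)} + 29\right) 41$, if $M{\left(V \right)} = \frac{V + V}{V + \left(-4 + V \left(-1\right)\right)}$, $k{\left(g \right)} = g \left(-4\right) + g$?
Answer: $\frac{2009}{2} \approx 1004.5$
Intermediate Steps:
$k{\left(g \right)} = - 3 g$ ($k{\left(g \right)} = - 4 g + g = - 3 g$)
$M{\left(V \right)} = - \frac{V}{2}$ ($M{\left(V \right)} = \frac{2 V}{V - \left(4 + V\right)} = \frac{2 V}{-4} = 2 V \left(- \frac{1}{4}\right) = - \frac{V}{2}$)
$\left(M{\left(k{\left(-3 \right)} \right)} + 29\right) 41 = \left(- \frac{\left(-3\right) \left(-3\right)}{2} + 29\right) 41 = \left(\left(- \frac{1}{2}\right) 9 + 29\right) 41 = \left(- \frac{9}{2} + 29\right) 41 = \frac{49}{2} \cdot 41 = \frac{2009}{2}$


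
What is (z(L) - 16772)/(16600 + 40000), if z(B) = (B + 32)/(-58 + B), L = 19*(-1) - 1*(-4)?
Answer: -1224373/4131800 ≈ -0.29633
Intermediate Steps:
L = -15 (L = -19 + 4 = -15)
z(B) = (32 + B)/(-58 + B)
(z(L) - 16772)/(16600 + 40000) = ((32 - 15)/(-58 - 15) - 16772)/(16600 + 40000) = (17/(-73) - 16772)/56600 = (-1/73*17 - 16772)*(1/56600) = (-17/73 - 16772)*(1/56600) = -1224373/73*1/56600 = -1224373/4131800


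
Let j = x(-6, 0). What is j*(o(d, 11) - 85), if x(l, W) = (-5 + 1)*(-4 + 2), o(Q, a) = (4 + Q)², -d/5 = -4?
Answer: 3928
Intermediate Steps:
d = 20 (d = -5*(-4) = 20)
x(l, W) = 8 (x(l, W) = -4*(-2) = 8)
j = 8
j*(o(d, 11) - 85) = 8*((4 + 20)² - 85) = 8*(24² - 85) = 8*(576 - 85) = 8*491 = 3928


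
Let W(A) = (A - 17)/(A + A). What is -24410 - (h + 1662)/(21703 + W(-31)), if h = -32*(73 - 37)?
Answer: -16423478780/672817 ≈ -24410.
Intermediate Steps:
W(A) = (-17 + A)/(2*A) (W(A) = (-17 + A)/((2*A)) = (-17 + A)*(1/(2*A)) = (-17 + A)/(2*A))
h = -1152 (h = -32*36 = -1152)
-24410 - (h + 1662)/(21703 + W(-31)) = -24410 - (-1152 + 1662)/(21703 + (½)*(-17 - 31)/(-31)) = -24410 - 510/(21703 + (½)*(-1/31)*(-48)) = -24410 - 510/(21703 + 24/31) = -24410 - 510/672817/31 = -24410 - 510*31/672817 = -24410 - 1*15810/672817 = -24410 - 15810/672817 = -16423478780/672817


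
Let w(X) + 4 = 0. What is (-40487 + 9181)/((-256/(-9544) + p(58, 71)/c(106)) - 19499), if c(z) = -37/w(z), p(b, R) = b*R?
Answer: 1381878146/841053079 ≈ 1.6430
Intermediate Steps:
p(b, R) = R*b
w(X) = -4 (w(X) = -4 + 0 = -4)
c(z) = 37/4 (c(z) = -37/(-4) = -37*(-¼) = 37/4)
(-40487 + 9181)/((-256/(-9544) + p(58, 71)/c(106)) - 19499) = (-40487 + 9181)/((-256/(-9544) + (71*58)/(37/4)) - 19499) = -31306/((-256*(-1/9544) + 4118*(4/37)) - 19499) = -31306/((32/1193 + 16472/37) - 19499) = -31306/(19652280/44141 - 19499) = -31306/(-841053079/44141) = -31306*(-44141/841053079) = 1381878146/841053079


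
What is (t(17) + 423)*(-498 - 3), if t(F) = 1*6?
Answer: -214929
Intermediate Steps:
t(F) = 6
(t(17) + 423)*(-498 - 3) = (6 + 423)*(-498 - 3) = 429*(-501) = -214929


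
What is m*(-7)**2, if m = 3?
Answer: 147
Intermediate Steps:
m*(-7)**2 = 3*(-7)**2 = 3*49 = 147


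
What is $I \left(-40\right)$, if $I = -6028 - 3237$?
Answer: $370600$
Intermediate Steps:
$I = -9265$
$I \left(-40\right) = \left(-9265\right) \left(-40\right) = 370600$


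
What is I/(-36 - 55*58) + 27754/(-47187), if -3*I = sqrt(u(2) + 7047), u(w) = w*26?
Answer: -27754/47187 + sqrt(7099)/9678 ≈ -0.57946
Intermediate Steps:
u(w) = 26*w
I = -sqrt(7099)/3 (I = -sqrt(26*2 + 7047)/3 = -sqrt(52 + 7047)/3 = -sqrt(7099)/3 ≈ -28.085)
I/(-36 - 55*58) + 27754/(-47187) = (-sqrt(7099)/3)/(-36 - 55*58) + 27754/(-47187) = (-sqrt(7099)/3)/(-36 - 3190) + 27754*(-1/47187) = -sqrt(7099)/3/(-3226) - 27754/47187 = -sqrt(7099)/3*(-1/3226) - 27754/47187 = sqrt(7099)/9678 - 27754/47187 = -27754/47187 + sqrt(7099)/9678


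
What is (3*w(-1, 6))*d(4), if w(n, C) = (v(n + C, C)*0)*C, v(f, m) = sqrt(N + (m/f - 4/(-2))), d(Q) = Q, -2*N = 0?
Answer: 0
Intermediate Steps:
N = 0 (N = -1/2*0 = 0)
v(f, m) = sqrt(2 + m/f) (v(f, m) = sqrt(0 + (m/f - 4/(-2))) = sqrt(0 + (m/f - 4*(-1/2))) = sqrt(0 + (m/f + 2)) = sqrt(0 + (2 + m/f)) = sqrt(2 + m/f))
w(n, C) = 0 (w(n, C) = (sqrt(2 + C/(n + C))*0)*C = (sqrt(2 + C/(C + n))*0)*C = 0*C = 0)
(3*w(-1, 6))*d(4) = (3*0)*4 = 0*4 = 0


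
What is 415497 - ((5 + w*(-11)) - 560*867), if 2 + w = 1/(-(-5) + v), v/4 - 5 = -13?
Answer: 24326719/27 ≈ 9.0099e+5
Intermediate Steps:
v = -32 (v = 20 + 4*(-13) = 20 - 52 = -32)
w = -55/27 (w = -2 + 1/(-(-5) - 32) = -2 + 1/(-1*(-5) - 32) = -2 + 1/(5 - 32) = -2 + 1/(-27) = -2 - 1/27 = -55/27 ≈ -2.0370)
415497 - ((5 + w*(-11)) - 560*867) = 415497 - ((5 - 55/27*(-11)) - 560*867) = 415497 - ((5 + 605/27) - 485520) = 415497 - (740/27 - 485520) = 415497 - 1*(-13108300/27) = 415497 + 13108300/27 = 24326719/27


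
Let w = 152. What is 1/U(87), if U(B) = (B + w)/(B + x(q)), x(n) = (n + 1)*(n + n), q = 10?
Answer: 307/239 ≈ 1.2845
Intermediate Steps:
x(n) = 2*n*(1 + n) (x(n) = (1 + n)*(2*n) = 2*n*(1 + n))
U(B) = (152 + B)/(220 + B) (U(B) = (B + 152)/(B + 2*10*(1 + 10)) = (152 + B)/(B + 2*10*11) = (152 + B)/(B + 220) = (152 + B)/(220 + B))
1/U(87) = 1/((152 + 87)/(220 + 87)) = 1/(239/307) = 307/239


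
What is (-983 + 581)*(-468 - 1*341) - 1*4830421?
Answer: -4505203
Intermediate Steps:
(-983 + 581)*(-468 - 1*341) - 1*4830421 = -402*(-468 - 341) - 4830421 = -402*(-809) - 4830421 = 325218 - 4830421 = -4505203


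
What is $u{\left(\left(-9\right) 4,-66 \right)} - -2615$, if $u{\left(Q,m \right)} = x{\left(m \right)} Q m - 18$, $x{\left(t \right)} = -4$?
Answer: $-6907$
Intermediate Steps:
$u{\left(Q,m \right)} = -18 - 4 Q m$ ($u{\left(Q,m \right)} = - 4 Q m - 18 = -18 - 4 Q m$)
$u{\left(\left(-9\right) 4,-66 \right)} - -2615 = \left(-18 - 4 \left(\left(-9\right) 4\right) \left(-66\right)\right) - -2615 = \left(-18 - \left(-144\right) \left(-66\right)\right) + 2615 = \left(-18 - 9504\right) + 2615 = -9522 + 2615 = -6907$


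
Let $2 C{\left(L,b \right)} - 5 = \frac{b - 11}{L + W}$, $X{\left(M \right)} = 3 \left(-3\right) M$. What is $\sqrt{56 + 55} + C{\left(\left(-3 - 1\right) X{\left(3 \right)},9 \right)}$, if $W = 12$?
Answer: $\frac{299}{120} + \sqrt{111} \approx 13.027$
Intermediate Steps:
$X{\left(M \right)} = - 9 M$
$C{\left(L,b \right)} = \frac{5}{2} + \frac{-11 + b}{2 \left(12 + L\right)}$ ($C{\left(L,b \right)} = \frac{5}{2} + \frac{\left(b - 11\right) \frac{1}{L + 12}}{2} = \frac{5}{2} + \frac{\left(-11 + b\right) \frac{1}{12 + L}}{2} = \frac{5}{2} + \frac{\frac{1}{12 + L} \left(-11 + b\right)}{2} = \frac{5}{2} + \frac{-11 + b}{2 \left(12 + L\right)}$)
$\sqrt{56 + 55} + C{\left(\left(-3 - 1\right) X{\left(3 \right)},9 \right)} = \sqrt{56 + 55} + \frac{49 + 9 + 5 \left(-3 - 1\right) \left(\left(-9\right) 3\right)}{2 \left(12 + \left(-3 - 1\right) \left(\left(-9\right) 3\right)\right)} = \sqrt{111} + \frac{49 + 9 + 5 \left(\left(-4\right) \left(-27\right)\right)}{2 \left(12 - -108\right)} = \sqrt{111} + \frac{49 + 9 + 5 \cdot 108}{2 \left(12 + 108\right)} = \sqrt{111} + \frac{49 + 9 + 540}{2 \cdot 120} = \sqrt{111} + \frac{1}{2} \cdot \frac{1}{120} \cdot 598 = \sqrt{111} + \frac{299}{120} = \frac{299}{120} + \sqrt{111}$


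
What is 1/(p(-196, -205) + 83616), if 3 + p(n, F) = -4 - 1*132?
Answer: 1/83477 ≈ 1.1979e-5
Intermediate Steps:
p(n, F) = -139 (p(n, F) = -3 + (-4 - 1*132) = -3 + (-4 - 132) = -3 - 136 = -139)
1/(p(-196, -205) + 83616) = 1/(-139 + 83616) = 1/83477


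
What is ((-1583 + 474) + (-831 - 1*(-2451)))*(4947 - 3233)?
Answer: 875854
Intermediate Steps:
((-1583 + 474) + (-831 - 1*(-2451)))*(4947 - 3233) = (-1109 + (-831 + 2451))*1714 = (-1109 + 1620)*1714 = 511*1714 = 875854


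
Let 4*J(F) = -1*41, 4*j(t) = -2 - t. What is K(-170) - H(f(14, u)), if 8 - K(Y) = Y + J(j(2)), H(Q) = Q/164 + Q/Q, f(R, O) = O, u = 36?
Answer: 30673/164 ≈ 187.03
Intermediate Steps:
j(t) = -1/2 - t/4 (j(t) = (-2 - t)/4 = -1/2 - t/4)
J(F) = -41/4 (J(F) = (-1*41)/4 = (1/4)*(-41) = -41/4)
H(Q) = 1 + Q/164 (H(Q) = Q*(1/164) + 1 = Q/164 + 1 = 1 + Q/164)
K(Y) = 73/4 - Y (K(Y) = 8 - (Y - 41/4) = 8 - (-41/4 + Y) = 8 + (41/4 - Y) = 73/4 - Y)
K(-170) - H(f(14, u)) = (73/4 - 1*(-170)) - (1 + (1/164)*36) = (73/4 + 170) - (1 + 9/41) = 753/4 - 1*50/41 = 753/4 - 50/41 = 30673/164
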